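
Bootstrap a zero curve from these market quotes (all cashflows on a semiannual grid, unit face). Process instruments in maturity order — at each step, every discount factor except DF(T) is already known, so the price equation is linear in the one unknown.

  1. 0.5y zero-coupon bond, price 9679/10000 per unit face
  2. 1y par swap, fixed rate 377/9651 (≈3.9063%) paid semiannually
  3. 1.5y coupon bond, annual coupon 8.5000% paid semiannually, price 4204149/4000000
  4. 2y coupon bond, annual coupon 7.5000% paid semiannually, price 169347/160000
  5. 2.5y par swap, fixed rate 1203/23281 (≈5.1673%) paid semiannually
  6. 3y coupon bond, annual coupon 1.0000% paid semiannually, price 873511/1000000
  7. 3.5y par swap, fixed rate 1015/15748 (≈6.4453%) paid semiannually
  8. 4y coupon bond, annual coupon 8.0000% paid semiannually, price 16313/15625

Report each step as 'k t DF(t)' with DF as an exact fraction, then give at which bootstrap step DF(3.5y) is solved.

1 1/2 9679/10000
2 1 9623/10000
3 3/2 1859/2000
4 2 573/625
5 5/2 8797/10000
6 3 423/500
7 7/2 797/1000
8 4 476/625
DF(3.5y) is solved at step 7

step 1 [0.5y] zero: DF = P = 9679/10000 ≈ 0.967900
step 2 [1y] swap r/2=377/19302: DF=(1 − 377/19302·(0.967900))/(1+377/19302) = 9623/10000 ≈ 0.962300
step 3 [1.5y] bond c/2=17/400: DF=(4204149/4000000 − 17/400·(0.967900+0.962300))/(1+17/400) = 1859/2000 ≈ 0.929500
step 4 [2y] bond c/2=3/80: DF=(169347/160000 − 3/80·(0.967900+0.962300+0.929500))/(1+3/80) = 573/625 ≈ 0.916800
step 5 [2.5y] swap r/2=1203/46562: DF=(1 − 1203/46562·(0.967900+0.962300+0.929500+0.916800))/(1+1203/46562) = 8797/10000 ≈ 0.879700
step 6 [3y] bond c/2=1/200: DF=(873511/1000000 − 1/200·(0.967900+0.962300+0.929500+0.916800+0.879700))/(1+1/200) = 423/500 ≈ 0.846000
step 7 [3.5y] swap r/2=1015/31496: DF=(1 − 1015/31496·(0.967900+0.962300+0.929500+0.916800+0.879700+0.846000))/(1+1015/31496) = 797/1000 ≈ 0.797000
step 8 [4y] bond c/2=1/25: DF=(16313/15625 − 1/25·(0.967900+0.962300+0.929500+0.916800+0.879700+0.846000+0.797000))/(1+1/25) = 476/625 ≈ 0.761600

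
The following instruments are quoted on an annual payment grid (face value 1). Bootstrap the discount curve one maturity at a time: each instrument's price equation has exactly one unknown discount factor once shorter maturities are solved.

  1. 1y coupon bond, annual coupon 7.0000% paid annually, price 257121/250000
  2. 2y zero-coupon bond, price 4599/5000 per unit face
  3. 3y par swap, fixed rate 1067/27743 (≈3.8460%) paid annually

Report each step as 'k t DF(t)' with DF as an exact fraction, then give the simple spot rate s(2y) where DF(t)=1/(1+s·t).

1 1 2403/2500
2 2 4599/5000
3 3 8933/10000
s(2y) = (1/(4599/5000) − 1)/(2) = 401/9198 ≈ 4.3596%

step 1 [1y] bond c/1=7/100: DF=(257121/250000 − 7/100·(0))/(1+7/100) = 2403/2500 ≈ 0.961200
step 2 [2y] zero: DF = P = 4599/5000 ≈ 0.919800
step 3 [3y] swap r/1=1067/27743: DF=(1 − 1067/27743·(0.961200+0.919800))/(1+1067/27743) = 8933/10000 ≈ 0.893300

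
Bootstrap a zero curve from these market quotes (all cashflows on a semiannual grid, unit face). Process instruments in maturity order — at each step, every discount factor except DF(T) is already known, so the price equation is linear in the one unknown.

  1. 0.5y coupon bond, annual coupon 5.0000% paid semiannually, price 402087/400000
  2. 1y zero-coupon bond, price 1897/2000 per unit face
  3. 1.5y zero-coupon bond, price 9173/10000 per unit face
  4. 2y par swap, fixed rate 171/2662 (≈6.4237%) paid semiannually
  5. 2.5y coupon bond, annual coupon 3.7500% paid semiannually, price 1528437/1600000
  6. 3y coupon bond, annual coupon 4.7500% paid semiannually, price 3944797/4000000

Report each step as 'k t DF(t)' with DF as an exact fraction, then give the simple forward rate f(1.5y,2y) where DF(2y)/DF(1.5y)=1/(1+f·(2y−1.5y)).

step 1 [0.5y] bond c/2=1/40: DF=(402087/400000 − 1/40·(0))/(1+1/40) = 9807/10000 ≈ 0.980700
step 2 [1y] zero: DF = P = 1897/2000 ≈ 0.948500
step 3 [1.5y] zero: DF = P = 9173/10000 ≈ 0.917300
step 4 [2y] swap r/2=171/5324: DF=(1 − 171/5324·(0.980700+0.948500+0.917300))/(1+171/5324) = 8803/10000 ≈ 0.880300
step 5 [2.5y] bond c/2=3/160: DF=(1528437/1600000 − 3/160·(0.980700+0.948500+0.917300+0.880300))/(1+3/160) = 8691/10000 ≈ 0.869100
step 6 [3y] bond c/2=19/800: DF=(3944797/4000000 − 19/800·(0.980700+0.948500+0.917300+0.880300+0.869100))/(1+19/800) = 8567/10000 ≈ 0.856700

1 1/2 9807/10000
2 1 1897/2000
3 3/2 9173/10000
4 2 8803/10000
5 5/2 8691/10000
6 3 8567/10000
f(1.5y,2y) = ((9173/10000)/(8803/10000) − 1)/(1/2) = 740/8803 ≈ 8.4062%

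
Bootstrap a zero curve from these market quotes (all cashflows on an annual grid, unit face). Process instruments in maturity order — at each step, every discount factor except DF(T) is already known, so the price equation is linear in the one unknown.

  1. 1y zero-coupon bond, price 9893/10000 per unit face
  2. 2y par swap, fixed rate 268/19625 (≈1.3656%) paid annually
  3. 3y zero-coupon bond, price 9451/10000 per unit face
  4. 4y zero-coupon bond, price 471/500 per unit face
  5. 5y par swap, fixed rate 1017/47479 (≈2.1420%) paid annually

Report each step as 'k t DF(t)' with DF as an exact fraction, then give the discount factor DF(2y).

1 1 9893/10000
2 2 2433/2500
3 3 9451/10000
4 4 471/500
5 5 8983/10000
DF(2y) = 2433/2500 ≈ 0.973200

step 1 [1y] zero: DF = P = 9893/10000 ≈ 0.989300
step 2 [2y] swap r/1=268/19625: DF=(1 − 268/19625·(0.989300))/(1+268/19625) = 2433/2500 ≈ 0.973200
step 3 [3y] zero: DF = P = 9451/10000 ≈ 0.945100
step 4 [4y] zero: DF = P = 471/500 ≈ 0.942000
step 5 [5y] swap r/1=1017/47479: DF=(1 − 1017/47479·(0.989300+0.973200+0.945100+0.942000))/(1+1017/47479) = 8983/10000 ≈ 0.898300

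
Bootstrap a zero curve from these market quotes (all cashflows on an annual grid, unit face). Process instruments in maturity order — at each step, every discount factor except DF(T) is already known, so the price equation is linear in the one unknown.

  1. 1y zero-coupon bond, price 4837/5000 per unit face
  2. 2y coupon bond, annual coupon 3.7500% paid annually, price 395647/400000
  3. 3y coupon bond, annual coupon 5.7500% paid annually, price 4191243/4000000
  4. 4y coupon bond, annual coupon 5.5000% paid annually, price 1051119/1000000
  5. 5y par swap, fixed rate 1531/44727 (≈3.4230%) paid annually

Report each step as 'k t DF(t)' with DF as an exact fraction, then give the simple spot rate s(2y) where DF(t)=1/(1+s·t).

1 1 4837/5000
2 2 574/625
3 3 8883/10000
4 4 8517/10000
5 5 8469/10000
s(2y) = (1/(574/625) − 1)/(2) = 51/1148 ≈ 4.4425%

step 1 [1y] zero: DF = P = 4837/5000 ≈ 0.967400
step 2 [2y] bond c/1=3/80: DF=(395647/400000 − 3/80·(0.967400))/(1+3/80) = 574/625 ≈ 0.918400
step 3 [3y] bond c/1=23/400: DF=(4191243/4000000 − 23/400·(0.967400+0.918400))/(1+23/400) = 8883/10000 ≈ 0.888300
step 4 [4y] bond c/1=11/200: DF=(1051119/1000000 − 11/200·(0.967400+0.918400+0.888300))/(1+11/200) = 8517/10000 ≈ 0.851700
step 5 [5y] swap r/1=1531/44727: DF=(1 − 1531/44727·(0.967400+0.918400+0.888300+0.851700))/(1+1531/44727) = 8469/10000 ≈ 0.846900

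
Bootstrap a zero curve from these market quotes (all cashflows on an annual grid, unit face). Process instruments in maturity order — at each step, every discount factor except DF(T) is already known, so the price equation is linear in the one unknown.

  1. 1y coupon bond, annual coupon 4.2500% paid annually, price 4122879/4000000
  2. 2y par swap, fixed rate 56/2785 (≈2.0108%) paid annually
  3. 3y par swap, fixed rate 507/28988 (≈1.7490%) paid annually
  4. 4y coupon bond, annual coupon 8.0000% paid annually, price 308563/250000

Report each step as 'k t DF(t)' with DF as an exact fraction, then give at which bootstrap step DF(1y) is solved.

step 1 [1y] bond c/1=17/400: DF=(4122879/4000000 − 17/400·(0))/(1+17/400) = 9887/10000 ≈ 0.988700
step 2 [2y] swap r/1=56/2785: DF=(1 − 56/2785·(0.988700))/(1+56/2785) = 1201/1250 ≈ 0.960800
step 3 [3y] swap r/1=507/28988: DF=(1 − 507/28988·(0.988700+0.960800))/(1+507/28988) = 9493/10000 ≈ 0.949300
step 4 [4y] bond c/1=2/25: DF=(308563/250000 − 2/25·(0.988700+0.960800+0.949300))/(1+2/25) = 9281/10000 ≈ 0.928100

1 1 9887/10000
2 2 1201/1250
3 3 9493/10000
4 4 9281/10000
DF(1y) is solved at step 1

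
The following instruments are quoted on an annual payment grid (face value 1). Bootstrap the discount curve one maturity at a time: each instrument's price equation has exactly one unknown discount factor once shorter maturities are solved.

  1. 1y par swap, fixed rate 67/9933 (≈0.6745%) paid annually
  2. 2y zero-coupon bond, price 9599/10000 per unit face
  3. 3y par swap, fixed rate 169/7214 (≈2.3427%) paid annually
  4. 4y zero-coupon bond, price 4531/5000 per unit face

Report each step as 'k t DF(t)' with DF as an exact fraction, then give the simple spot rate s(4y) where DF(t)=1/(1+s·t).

step 1 [1y] swap r/1=67/9933: DF=(1 − 67/9933·(0))/(1+67/9933) = 9933/10000 ≈ 0.993300
step 2 [2y] zero: DF = P = 9599/10000 ≈ 0.959900
step 3 [3y] swap r/1=169/7214: DF=(1 − 169/7214·(0.993300+0.959900))/(1+169/7214) = 2331/2500 ≈ 0.932400
step 4 [4y] zero: DF = P = 4531/5000 ≈ 0.906200

1 1 9933/10000
2 2 9599/10000
3 3 2331/2500
4 4 4531/5000
s(4y) = (1/(4531/5000) − 1)/(4) = 469/18124 ≈ 2.5877%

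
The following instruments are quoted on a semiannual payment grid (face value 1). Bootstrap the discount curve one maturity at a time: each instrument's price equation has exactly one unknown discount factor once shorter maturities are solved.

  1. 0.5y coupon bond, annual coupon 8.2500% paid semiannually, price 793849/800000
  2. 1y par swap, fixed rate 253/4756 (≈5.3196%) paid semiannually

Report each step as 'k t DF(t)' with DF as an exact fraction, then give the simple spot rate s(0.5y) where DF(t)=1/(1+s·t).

step 1 [0.5y] bond c/2=33/800: DF=(793849/800000 − 33/800·(0))/(1+33/800) = 953/1000 ≈ 0.953000
step 2 [1y] swap r/2=253/9512: DF=(1 − 253/9512·(0.953000))/(1+253/9512) = 4747/5000 ≈ 0.949400

1 1/2 953/1000
2 1 4747/5000
s(0.5y) = (1/(953/1000) − 1)/(1/2) = 94/953 ≈ 9.8636%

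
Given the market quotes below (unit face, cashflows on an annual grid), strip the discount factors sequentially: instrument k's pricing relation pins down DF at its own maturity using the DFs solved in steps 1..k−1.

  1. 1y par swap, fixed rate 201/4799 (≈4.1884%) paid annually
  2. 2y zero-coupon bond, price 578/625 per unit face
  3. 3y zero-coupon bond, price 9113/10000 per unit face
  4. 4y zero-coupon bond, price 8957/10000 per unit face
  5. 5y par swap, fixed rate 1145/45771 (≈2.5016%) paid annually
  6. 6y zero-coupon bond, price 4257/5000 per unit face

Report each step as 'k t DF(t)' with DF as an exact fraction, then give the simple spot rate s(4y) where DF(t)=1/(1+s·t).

1 1 4799/5000
2 2 578/625
3 3 9113/10000
4 4 8957/10000
5 5 1771/2000
6 6 4257/5000
s(4y) = (1/(8957/10000) − 1)/(4) = 1043/35828 ≈ 2.9111%

step 1 [1y] swap r/1=201/4799: DF=(1 − 201/4799·(0))/(1+201/4799) = 4799/5000 ≈ 0.959800
step 2 [2y] zero: DF = P = 578/625 ≈ 0.924800
step 3 [3y] zero: DF = P = 9113/10000 ≈ 0.911300
step 4 [4y] zero: DF = P = 8957/10000 ≈ 0.895700
step 5 [5y] swap r/1=1145/45771: DF=(1 − 1145/45771·(0.959800+0.924800+0.911300+0.895700))/(1+1145/45771) = 1771/2000 ≈ 0.885500
step 6 [6y] zero: DF = P = 4257/5000 ≈ 0.851400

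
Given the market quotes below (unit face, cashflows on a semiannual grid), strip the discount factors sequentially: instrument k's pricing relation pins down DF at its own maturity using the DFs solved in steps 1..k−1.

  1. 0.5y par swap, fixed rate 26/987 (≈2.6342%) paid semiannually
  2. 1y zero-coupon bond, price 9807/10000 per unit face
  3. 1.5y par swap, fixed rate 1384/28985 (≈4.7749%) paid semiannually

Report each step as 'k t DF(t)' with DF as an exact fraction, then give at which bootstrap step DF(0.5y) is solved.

1 1/2 987/1000
2 1 9807/10000
3 3/2 2327/2500
DF(0.5y) is solved at step 1

step 1 [0.5y] swap r/2=13/987: DF=(1 − 13/987·(0))/(1+13/987) = 987/1000 ≈ 0.987000
step 2 [1y] zero: DF = P = 9807/10000 ≈ 0.980700
step 3 [1.5y] swap r/2=692/28985: DF=(1 − 692/28985·(0.987000+0.980700))/(1+692/28985) = 2327/2500 ≈ 0.930800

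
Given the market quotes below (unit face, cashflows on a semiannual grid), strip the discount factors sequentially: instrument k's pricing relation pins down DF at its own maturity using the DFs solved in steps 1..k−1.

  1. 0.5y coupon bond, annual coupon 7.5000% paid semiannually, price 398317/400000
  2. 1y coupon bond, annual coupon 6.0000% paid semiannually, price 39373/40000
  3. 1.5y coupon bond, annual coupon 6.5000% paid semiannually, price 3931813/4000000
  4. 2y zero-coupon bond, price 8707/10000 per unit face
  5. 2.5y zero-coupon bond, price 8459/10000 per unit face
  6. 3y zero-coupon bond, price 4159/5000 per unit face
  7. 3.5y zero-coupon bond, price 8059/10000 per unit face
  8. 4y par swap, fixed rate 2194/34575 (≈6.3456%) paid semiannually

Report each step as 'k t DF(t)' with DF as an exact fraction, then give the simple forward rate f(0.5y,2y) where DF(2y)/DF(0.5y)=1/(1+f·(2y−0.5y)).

step 1 [0.5y] bond c/2=3/80: DF=(398317/400000 − 3/80·(0))/(1+3/80) = 4799/5000 ≈ 0.959800
step 2 [1y] bond c/2=3/100: DF=(39373/40000 − 3/100·(0.959800))/(1+3/100) = 9277/10000 ≈ 0.927700
step 3 [1.5y] bond c/2=13/400: DF=(3931813/4000000 − 13/400·(0.959800+0.927700))/(1+13/400) = 4463/5000 ≈ 0.892600
step 4 [2y] zero: DF = P = 8707/10000 ≈ 0.870700
step 5 [2.5y] zero: DF = P = 8459/10000 ≈ 0.845900
step 6 [3y] zero: DF = P = 4159/5000 ≈ 0.831800
step 7 [3.5y] zero: DF = P = 8059/10000 ≈ 0.805900
step 8 [4y] swap r/2=1097/34575: DF=(1 − 1097/34575·(0.959800+0.927700+0.892600+0.870700+0.845900+0.831800+0.805900))/(1+1097/34575) = 3903/5000 ≈ 0.780600

1 1/2 4799/5000
2 1 9277/10000
3 3/2 4463/5000
4 2 8707/10000
5 5/2 8459/10000
6 3 4159/5000
7 7/2 8059/10000
8 4 3903/5000
f(0.5y,2y) = ((4799/5000)/(8707/10000) − 1)/(3/2) = 594/8707 ≈ 6.8221%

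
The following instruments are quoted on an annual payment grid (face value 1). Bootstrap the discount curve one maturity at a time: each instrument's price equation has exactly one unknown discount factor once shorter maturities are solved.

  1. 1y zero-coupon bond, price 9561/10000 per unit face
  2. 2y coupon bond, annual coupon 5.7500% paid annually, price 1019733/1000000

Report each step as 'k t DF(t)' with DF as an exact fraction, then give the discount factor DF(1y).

step 1 [1y] zero: DF = P = 9561/10000 ≈ 0.956100
step 2 [2y] bond c/1=23/400: DF=(1019733/1000000 − 23/400·(0.956100))/(1+23/400) = 9123/10000 ≈ 0.912300

1 1 9561/10000
2 2 9123/10000
DF(1y) = 9561/10000 ≈ 0.956100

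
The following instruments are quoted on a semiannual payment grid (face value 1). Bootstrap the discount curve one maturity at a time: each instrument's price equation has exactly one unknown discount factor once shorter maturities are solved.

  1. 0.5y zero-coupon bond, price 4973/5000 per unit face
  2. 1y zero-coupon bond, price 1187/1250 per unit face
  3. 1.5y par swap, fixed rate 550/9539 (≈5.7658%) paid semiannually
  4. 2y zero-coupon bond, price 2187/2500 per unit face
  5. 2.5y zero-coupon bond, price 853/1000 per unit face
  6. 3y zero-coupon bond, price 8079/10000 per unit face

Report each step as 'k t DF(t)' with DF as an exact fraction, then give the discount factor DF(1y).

1 1/2 4973/5000
2 1 1187/1250
3 3/2 367/400
4 2 2187/2500
5 5/2 853/1000
6 3 8079/10000
DF(1y) = 1187/1250 ≈ 0.949600

step 1 [0.5y] zero: DF = P = 4973/5000 ≈ 0.994600
step 2 [1y] zero: DF = P = 1187/1250 ≈ 0.949600
step 3 [1.5y] swap r/2=275/9539: DF=(1 − 275/9539·(0.994600+0.949600))/(1+275/9539) = 367/400 ≈ 0.917500
step 4 [2y] zero: DF = P = 2187/2500 ≈ 0.874800
step 5 [2.5y] zero: DF = P = 853/1000 ≈ 0.853000
step 6 [3y] zero: DF = P = 8079/10000 ≈ 0.807900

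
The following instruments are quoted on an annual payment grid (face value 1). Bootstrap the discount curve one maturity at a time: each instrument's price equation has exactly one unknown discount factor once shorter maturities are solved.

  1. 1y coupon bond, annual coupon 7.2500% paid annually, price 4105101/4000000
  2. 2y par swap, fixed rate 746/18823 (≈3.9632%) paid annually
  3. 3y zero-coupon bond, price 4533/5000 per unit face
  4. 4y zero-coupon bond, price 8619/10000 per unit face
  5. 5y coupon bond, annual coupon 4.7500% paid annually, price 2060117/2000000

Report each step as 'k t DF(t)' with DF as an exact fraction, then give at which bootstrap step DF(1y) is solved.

1 1 9569/10000
2 2 4627/5000
3 3 4533/5000
4 4 8619/10000
5 5 4089/5000
DF(1y) is solved at step 1

step 1 [1y] bond c/1=29/400: DF=(4105101/4000000 − 29/400·(0))/(1+29/400) = 9569/10000 ≈ 0.956900
step 2 [2y] swap r/1=746/18823: DF=(1 − 746/18823·(0.956900))/(1+746/18823) = 4627/5000 ≈ 0.925400
step 3 [3y] zero: DF = P = 4533/5000 ≈ 0.906600
step 4 [4y] zero: DF = P = 8619/10000 ≈ 0.861900
step 5 [5y] bond c/1=19/400: DF=(2060117/2000000 − 19/400·(0.956900+0.925400+0.906600+0.861900))/(1+19/400) = 4089/5000 ≈ 0.817800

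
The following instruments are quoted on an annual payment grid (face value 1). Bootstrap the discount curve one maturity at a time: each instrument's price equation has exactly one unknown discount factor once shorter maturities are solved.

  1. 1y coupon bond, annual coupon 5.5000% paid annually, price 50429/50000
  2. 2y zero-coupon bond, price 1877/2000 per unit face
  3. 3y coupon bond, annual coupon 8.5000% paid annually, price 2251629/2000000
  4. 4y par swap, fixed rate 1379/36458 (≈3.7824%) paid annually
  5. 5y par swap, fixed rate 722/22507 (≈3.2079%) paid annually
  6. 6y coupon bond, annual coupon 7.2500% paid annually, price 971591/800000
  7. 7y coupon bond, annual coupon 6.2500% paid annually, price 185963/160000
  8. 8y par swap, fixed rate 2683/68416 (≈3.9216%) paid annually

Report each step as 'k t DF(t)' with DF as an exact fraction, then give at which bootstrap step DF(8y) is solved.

step 1 [1y] bond c/1=11/200: DF=(50429/50000 − 11/200·(0))/(1+11/200) = 239/250 ≈ 0.956000
step 2 [2y] zero: DF = P = 1877/2000 ≈ 0.938500
step 3 [3y] bond c/1=17/200: DF=(2251629/2000000 − 17/200·(0.956000+0.938500))/(1+17/200) = 2223/2500 ≈ 0.889200
step 4 [4y] swap r/1=1379/36458: DF=(1 − 1379/36458·(0.956000+0.938500+0.889200))/(1+1379/36458) = 8621/10000 ≈ 0.862100
step 5 [5y] swap r/1=722/22507: DF=(1 − 722/22507·(0.956000+0.938500+0.889200+0.862100))/(1+722/22507) = 2139/2500 ≈ 0.855600
step 6 [6y] bond c/1=29/400: DF=(971591/800000 − 29/400·(0.956000+0.938500+0.889200+0.862100+0.855600))/(1+29/400) = 8281/10000 ≈ 0.828100
step 7 [7y] bond c/1=1/16: DF=(185963/160000 − 1/16·(0.956000+0.938500+0.889200+0.862100+0.855600+0.828100))/(1+1/16) = 1951/2500 ≈ 0.780400
step 8 [8y] swap r/1=2683/68416: DF=(1 − 2683/68416·(0.956000+0.938500+0.889200+0.862100+0.855600+0.828100+0.780400))/(1+2683/68416) = 7317/10000 ≈ 0.731700

1 1 239/250
2 2 1877/2000
3 3 2223/2500
4 4 8621/10000
5 5 2139/2500
6 6 8281/10000
7 7 1951/2500
8 8 7317/10000
DF(8y) is solved at step 8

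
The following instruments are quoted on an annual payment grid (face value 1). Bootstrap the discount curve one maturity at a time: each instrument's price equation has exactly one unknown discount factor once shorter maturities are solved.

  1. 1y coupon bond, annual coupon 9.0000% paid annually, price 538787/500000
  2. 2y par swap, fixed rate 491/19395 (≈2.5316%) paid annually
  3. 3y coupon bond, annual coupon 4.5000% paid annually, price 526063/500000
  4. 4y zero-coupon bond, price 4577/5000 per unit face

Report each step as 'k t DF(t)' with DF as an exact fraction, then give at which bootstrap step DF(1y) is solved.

1 1 4943/5000
2 2 9509/10000
3 3 9233/10000
4 4 4577/5000
DF(1y) is solved at step 1

step 1 [1y] bond c/1=9/100: DF=(538787/500000 − 9/100·(0))/(1+9/100) = 4943/5000 ≈ 0.988600
step 2 [2y] swap r/1=491/19395: DF=(1 − 491/19395·(0.988600))/(1+491/19395) = 9509/10000 ≈ 0.950900
step 3 [3y] bond c/1=9/200: DF=(526063/500000 − 9/200·(0.988600+0.950900))/(1+9/200) = 9233/10000 ≈ 0.923300
step 4 [4y] zero: DF = P = 4577/5000 ≈ 0.915400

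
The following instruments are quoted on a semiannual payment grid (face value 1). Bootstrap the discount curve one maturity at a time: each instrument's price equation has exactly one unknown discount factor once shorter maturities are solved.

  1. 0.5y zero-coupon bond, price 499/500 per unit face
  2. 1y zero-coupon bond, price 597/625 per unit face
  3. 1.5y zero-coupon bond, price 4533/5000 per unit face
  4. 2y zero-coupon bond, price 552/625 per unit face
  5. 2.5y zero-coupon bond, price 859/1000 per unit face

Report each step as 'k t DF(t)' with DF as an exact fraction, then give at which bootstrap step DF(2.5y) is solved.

step 1 [0.5y] zero: DF = P = 499/500 ≈ 0.998000
step 2 [1y] zero: DF = P = 597/625 ≈ 0.955200
step 3 [1.5y] zero: DF = P = 4533/5000 ≈ 0.906600
step 4 [2y] zero: DF = P = 552/625 ≈ 0.883200
step 5 [2.5y] zero: DF = P = 859/1000 ≈ 0.859000

1 1/2 499/500
2 1 597/625
3 3/2 4533/5000
4 2 552/625
5 5/2 859/1000
DF(2.5y) is solved at step 5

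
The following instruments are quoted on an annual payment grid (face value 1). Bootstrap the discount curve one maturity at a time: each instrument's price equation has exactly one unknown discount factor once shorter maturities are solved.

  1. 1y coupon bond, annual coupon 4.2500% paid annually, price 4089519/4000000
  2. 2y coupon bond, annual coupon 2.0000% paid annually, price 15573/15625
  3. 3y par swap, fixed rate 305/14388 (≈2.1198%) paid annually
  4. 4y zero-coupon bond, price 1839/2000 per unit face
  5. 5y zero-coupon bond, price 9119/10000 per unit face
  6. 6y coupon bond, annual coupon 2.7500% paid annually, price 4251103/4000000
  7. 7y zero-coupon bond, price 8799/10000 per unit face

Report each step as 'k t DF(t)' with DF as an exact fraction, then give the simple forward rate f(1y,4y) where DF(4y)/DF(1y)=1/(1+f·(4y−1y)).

1 1 9807/10000
2 2 9579/10000
3 3 939/1000
4 4 1839/2000
5 5 9119/10000
6 6 9083/10000
7 7 8799/10000
f(1y,4y) = ((9807/10000)/(1839/2000) − 1)/(3) = 68/3065 ≈ 2.2186%

step 1 [1y] bond c/1=17/400: DF=(4089519/4000000 − 17/400·(0))/(1+17/400) = 9807/10000 ≈ 0.980700
step 2 [2y] bond c/1=1/50: DF=(15573/15625 − 1/50·(0.980700))/(1+1/50) = 9579/10000 ≈ 0.957900
step 3 [3y] swap r/1=305/14388: DF=(1 − 305/14388·(0.980700+0.957900))/(1+305/14388) = 939/1000 ≈ 0.939000
step 4 [4y] zero: DF = P = 1839/2000 ≈ 0.919500
step 5 [5y] zero: DF = P = 9119/10000 ≈ 0.911900
step 6 [6y] bond c/1=11/400: DF=(4251103/4000000 − 11/400·(0.980700+0.957900+0.939000+0.919500+0.911900))/(1+11/400) = 9083/10000 ≈ 0.908300
step 7 [7y] zero: DF = P = 8799/10000 ≈ 0.879900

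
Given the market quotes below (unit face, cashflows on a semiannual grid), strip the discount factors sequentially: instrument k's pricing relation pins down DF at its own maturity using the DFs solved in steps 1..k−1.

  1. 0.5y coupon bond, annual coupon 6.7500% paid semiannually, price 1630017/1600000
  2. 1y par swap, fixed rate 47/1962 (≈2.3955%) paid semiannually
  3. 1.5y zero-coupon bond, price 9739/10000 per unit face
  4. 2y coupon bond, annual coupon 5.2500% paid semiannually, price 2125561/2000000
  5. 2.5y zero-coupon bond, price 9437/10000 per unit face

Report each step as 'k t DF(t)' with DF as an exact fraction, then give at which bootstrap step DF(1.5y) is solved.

1 1/2 1971/2000
2 1 1953/2000
3 3/2 9739/10000
4 2 1921/2000
5 5/2 9437/10000
DF(1.5y) is solved at step 3

step 1 [0.5y] bond c/2=27/800: DF=(1630017/1600000 − 27/800·(0))/(1+27/800) = 1971/2000 ≈ 0.985500
step 2 [1y] swap r/2=47/3924: DF=(1 − 47/3924·(0.985500))/(1+47/3924) = 1953/2000 ≈ 0.976500
step 3 [1.5y] zero: DF = P = 9739/10000 ≈ 0.973900
step 4 [2y] bond c/2=21/800: DF=(2125561/2000000 − 21/800·(0.985500+0.976500+0.973900))/(1+21/800) = 1921/2000 ≈ 0.960500
step 5 [2.5y] zero: DF = P = 9437/10000 ≈ 0.943700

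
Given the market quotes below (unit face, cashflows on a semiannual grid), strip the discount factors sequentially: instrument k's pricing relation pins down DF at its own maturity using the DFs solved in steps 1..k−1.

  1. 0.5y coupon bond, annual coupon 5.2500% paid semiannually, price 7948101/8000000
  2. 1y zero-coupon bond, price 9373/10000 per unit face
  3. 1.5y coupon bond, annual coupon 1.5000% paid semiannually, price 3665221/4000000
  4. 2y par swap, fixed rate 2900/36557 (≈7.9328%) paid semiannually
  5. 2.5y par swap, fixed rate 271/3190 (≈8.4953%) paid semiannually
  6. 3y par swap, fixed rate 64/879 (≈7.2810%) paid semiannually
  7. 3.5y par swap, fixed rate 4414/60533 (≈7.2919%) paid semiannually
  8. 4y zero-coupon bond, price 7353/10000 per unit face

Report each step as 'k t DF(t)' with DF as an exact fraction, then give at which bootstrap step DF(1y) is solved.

step 1 [0.5y] bond c/2=21/800: DF=(7948101/8000000 − 21/800·(0))/(1+21/800) = 9681/10000 ≈ 0.968100
step 2 [1y] zero: DF = P = 9373/10000 ≈ 0.937300
step 3 [1.5y] bond c/2=3/400: DF=(3665221/4000000 − 3/400·(0.968100+0.937300))/(1+3/400) = 8953/10000 ≈ 0.895300
step 4 [2y] swap r/2=1450/36557: DF=(1 − 1450/36557·(0.968100+0.937300+0.895300))/(1+1450/36557) = 171/200 ≈ 0.855000
step 5 [2.5y] swap r/2=271/6380: DF=(1 − 271/6380·(0.968100+0.937300+0.895300+0.855000))/(1+271/6380) = 8103/10000 ≈ 0.810300
step 6 [3y] swap r/2=32/879: DF=(1 − 32/879·(0.968100+0.937300+0.895300+0.855000+0.810300))/(1+32/879) = 101/125 ≈ 0.808000
step 7 [3.5y] swap r/2=2207/60533: DF=(1 − 2207/60533·(0.968100+0.937300+0.895300+0.855000+0.810300+0.808000))/(1+2207/60533) = 7793/10000 ≈ 0.779300
step 8 [4y] zero: DF = P = 7353/10000 ≈ 0.735300

1 1/2 9681/10000
2 1 9373/10000
3 3/2 8953/10000
4 2 171/200
5 5/2 8103/10000
6 3 101/125
7 7/2 7793/10000
8 4 7353/10000
DF(1y) is solved at step 2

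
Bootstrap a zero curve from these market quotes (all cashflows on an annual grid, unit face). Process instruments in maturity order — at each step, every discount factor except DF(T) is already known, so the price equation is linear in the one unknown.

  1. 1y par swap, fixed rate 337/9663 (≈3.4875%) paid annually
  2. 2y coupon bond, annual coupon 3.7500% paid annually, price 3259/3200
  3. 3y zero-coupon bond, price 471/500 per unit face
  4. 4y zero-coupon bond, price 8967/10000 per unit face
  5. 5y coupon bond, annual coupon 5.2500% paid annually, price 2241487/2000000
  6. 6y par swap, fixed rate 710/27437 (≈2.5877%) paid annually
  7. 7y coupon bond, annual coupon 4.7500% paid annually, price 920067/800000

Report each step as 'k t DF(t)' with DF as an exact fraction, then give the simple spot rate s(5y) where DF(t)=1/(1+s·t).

1 1 9663/10000
2 2 9467/10000
3 3 471/500
4 4 8967/10000
5 5 8777/10000
6 6 429/500
7 7 8491/10000
s(5y) = (1/(8777/10000) − 1)/(5) = 1223/43885 ≈ 2.7868%

step 1 [1y] swap r/1=337/9663: DF=(1 − 337/9663·(0))/(1+337/9663) = 9663/10000 ≈ 0.966300
step 2 [2y] bond c/1=3/80: DF=(3259/3200 − 3/80·(0.966300))/(1+3/80) = 9467/10000 ≈ 0.946700
step 3 [3y] zero: DF = P = 471/500 ≈ 0.942000
step 4 [4y] zero: DF = P = 8967/10000 ≈ 0.896700
step 5 [5y] bond c/1=21/400: DF=(2241487/2000000 − 21/400·(0.966300+0.946700+0.942000+0.896700))/(1+21/400) = 8777/10000 ≈ 0.877700
step 6 [6y] swap r/1=710/27437: DF=(1 − 710/27437·(0.966300+0.946700+0.942000+0.896700+0.877700))/(1+710/27437) = 429/500 ≈ 0.858000
step 7 [7y] bond c/1=19/400: DF=(920067/800000 − 19/400·(0.966300+0.946700+0.942000+0.896700+0.877700+0.858000))/(1+19/400) = 8491/10000 ≈ 0.849100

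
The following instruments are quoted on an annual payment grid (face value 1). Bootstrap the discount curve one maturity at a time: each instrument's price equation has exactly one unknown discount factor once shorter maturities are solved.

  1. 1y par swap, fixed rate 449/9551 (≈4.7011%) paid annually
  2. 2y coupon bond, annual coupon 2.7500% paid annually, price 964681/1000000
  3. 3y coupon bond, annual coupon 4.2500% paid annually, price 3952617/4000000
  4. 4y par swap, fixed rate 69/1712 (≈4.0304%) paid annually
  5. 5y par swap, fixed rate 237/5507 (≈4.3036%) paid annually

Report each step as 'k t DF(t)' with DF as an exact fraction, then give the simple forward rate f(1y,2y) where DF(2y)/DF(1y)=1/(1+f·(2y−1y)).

step 1 [1y] swap r/1=449/9551: DF=(1 − 449/9551·(0))/(1+449/9551) = 9551/10000 ≈ 0.955100
step 2 [2y] bond c/1=11/400: DF=(964681/1000000 − 11/400·(0.955100))/(1+11/400) = 9133/10000 ≈ 0.913300
step 3 [3y] bond c/1=17/400: DF=(3952617/4000000 − 17/400·(0.955100+0.913300))/(1+17/400) = 8717/10000 ≈ 0.871700
step 4 [4y] swap r/1=69/1712: DF=(1 − 69/1712·(0.955100+0.913300+0.871700))/(1+69/1712) = 8551/10000 ≈ 0.855100
step 5 [5y] swap r/1=237/5507: DF=(1 − 237/5507·(0.955100+0.913300+0.871700+0.855100))/(1+237/5507) = 1013/1250 ≈ 0.810400

1 1 9551/10000
2 2 9133/10000
3 3 8717/10000
4 4 8551/10000
5 5 1013/1250
f(1y,2y) = ((9551/10000)/(9133/10000) − 1)/(1) = 418/9133 ≈ 4.5768%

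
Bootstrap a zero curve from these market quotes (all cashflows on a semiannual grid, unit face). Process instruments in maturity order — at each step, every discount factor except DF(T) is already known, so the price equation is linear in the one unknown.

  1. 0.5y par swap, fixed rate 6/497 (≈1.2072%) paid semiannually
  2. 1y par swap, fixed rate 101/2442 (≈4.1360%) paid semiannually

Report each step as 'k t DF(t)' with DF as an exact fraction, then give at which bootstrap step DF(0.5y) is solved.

step 1 [0.5y] swap r/2=3/497: DF=(1 − 3/497·(0))/(1+3/497) = 497/500 ≈ 0.994000
step 2 [1y] swap r/2=101/4884: DF=(1 − 101/4884·(0.994000))/(1+101/4884) = 2399/2500 ≈ 0.959600

1 1/2 497/500
2 1 2399/2500
DF(0.5y) is solved at step 1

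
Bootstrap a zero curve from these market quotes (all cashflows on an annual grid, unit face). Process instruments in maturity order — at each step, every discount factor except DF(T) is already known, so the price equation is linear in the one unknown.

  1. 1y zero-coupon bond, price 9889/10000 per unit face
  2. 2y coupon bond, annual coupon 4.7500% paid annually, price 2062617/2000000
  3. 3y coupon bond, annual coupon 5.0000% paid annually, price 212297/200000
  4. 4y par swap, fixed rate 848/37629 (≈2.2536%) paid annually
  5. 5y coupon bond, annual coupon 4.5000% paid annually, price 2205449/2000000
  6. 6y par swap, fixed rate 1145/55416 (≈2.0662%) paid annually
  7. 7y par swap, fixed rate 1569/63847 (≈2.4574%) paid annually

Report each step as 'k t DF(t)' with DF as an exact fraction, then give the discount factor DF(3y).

1 1 9889/10000
2 2 9397/10000
3 3 9191/10000
4 4 572/625
5 5 2233/2500
6 6 1771/2000
7 7 8431/10000
DF(3y) = 9191/10000 ≈ 0.919100

step 1 [1y] zero: DF = P = 9889/10000 ≈ 0.988900
step 2 [2y] bond c/1=19/400: DF=(2062617/2000000 − 19/400·(0.988900))/(1+19/400) = 9397/10000 ≈ 0.939700
step 3 [3y] bond c/1=1/20: DF=(212297/200000 − 1/20·(0.988900+0.939700))/(1+1/20) = 9191/10000 ≈ 0.919100
step 4 [4y] swap r/1=848/37629: DF=(1 − 848/37629·(0.988900+0.939700+0.919100))/(1+848/37629) = 572/625 ≈ 0.915200
step 5 [5y] bond c/1=9/200: DF=(2205449/2000000 − 9/200·(0.988900+0.939700+0.919100+0.915200))/(1+9/200) = 2233/2500 ≈ 0.893200
step 6 [6y] swap r/1=1145/55416: DF=(1 − 1145/55416·(0.988900+0.939700+0.919100+0.915200+0.893200))/(1+1145/55416) = 1771/2000 ≈ 0.885500
step 7 [7y] swap r/1=1569/63847: DF=(1 − 1569/63847·(0.988900+0.939700+0.919100+0.915200+0.893200+0.885500))/(1+1569/63847) = 8431/10000 ≈ 0.843100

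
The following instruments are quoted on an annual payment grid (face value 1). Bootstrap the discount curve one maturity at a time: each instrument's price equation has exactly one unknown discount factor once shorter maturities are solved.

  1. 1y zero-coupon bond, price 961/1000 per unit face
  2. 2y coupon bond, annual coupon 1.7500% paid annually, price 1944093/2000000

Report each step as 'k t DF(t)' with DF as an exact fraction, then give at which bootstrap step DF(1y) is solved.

step 1 [1y] zero: DF = P = 961/1000 ≈ 0.961000
step 2 [2y] bond c/1=7/400: DF=(1944093/2000000 − 7/400·(0.961000))/(1+7/400) = 2347/2500 ≈ 0.938800

1 1 961/1000
2 2 2347/2500
DF(1y) is solved at step 1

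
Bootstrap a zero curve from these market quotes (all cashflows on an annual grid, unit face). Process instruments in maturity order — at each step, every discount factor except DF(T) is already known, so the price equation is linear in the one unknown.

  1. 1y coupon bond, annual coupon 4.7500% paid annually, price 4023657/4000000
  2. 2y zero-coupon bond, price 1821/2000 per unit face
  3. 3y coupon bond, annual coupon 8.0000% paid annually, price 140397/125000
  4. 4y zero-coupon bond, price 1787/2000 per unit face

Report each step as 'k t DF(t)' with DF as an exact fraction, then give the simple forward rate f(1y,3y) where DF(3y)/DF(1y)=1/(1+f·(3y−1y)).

1 1 9603/10000
2 2 1821/2000
3 3 4507/5000
4 4 1787/2000
f(1y,3y) = ((9603/10000)/(4507/5000) − 1)/(2) = 589/18028 ≈ 3.2671%

step 1 [1y] bond c/1=19/400: DF=(4023657/4000000 − 19/400·(0))/(1+19/400) = 9603/10000 ≈ 0.960300
step 2 [2y] zero: DF = P = 1821/2000 ≈ 0.910500
step 3 [3y] bond c/1=2/25: DF=(140397/125000 − 2/25·(0.960300+0.910500))/(1+2/25) = 4507/5000 ≈ 0.901400
step 4 [4y] zero: DF = P = 1787/2000 ≈ 0.893500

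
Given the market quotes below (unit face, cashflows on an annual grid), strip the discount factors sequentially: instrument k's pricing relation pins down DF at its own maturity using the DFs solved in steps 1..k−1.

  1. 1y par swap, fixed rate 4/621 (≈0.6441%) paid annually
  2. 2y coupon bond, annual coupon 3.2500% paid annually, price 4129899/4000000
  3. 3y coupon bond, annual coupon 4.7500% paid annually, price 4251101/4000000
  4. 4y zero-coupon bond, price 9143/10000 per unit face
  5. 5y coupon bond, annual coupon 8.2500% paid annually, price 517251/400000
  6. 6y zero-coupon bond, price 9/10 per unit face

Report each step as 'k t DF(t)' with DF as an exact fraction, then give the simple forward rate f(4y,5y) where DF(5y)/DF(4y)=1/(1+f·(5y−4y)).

1 1 621/625
2 2 9687/10000
3 3 1157/1250
4 4 9143/10000
5 5 1131/1250
6 6 9/10
f(4y,5y) = ((9143/10000)/(1131/1250) − 1)/(1) = 95/9048 ≈ 1.0500%

step 1 [1y] swap r/1=4/621: DF=(1 − 4/621·(0))/(1+4/621) = 621/625 ≈ 0.993600
step 2 [2y] bond c/1=13/400: DF=(4129899/4000000 − 13/400·(0.993600))/(1+13/400) = 9687/10000 ≈ 0.968700
step 3 [3y] bond c/1=19/400: DF=(4251101/4000000 − 19/400·(0.993600+0.968700))/(1+19/400) = 1157/1250 ≈ 0.925600
step 4 [4y] zero: DF = P = 9143/10000 ≈ 0.914300
step 5 [5y] bond c/1=33/400: DF=(517251/400000 − 33/400·(0.993600+0.968700+0.925600+0.914300))/(1+33/400) = 1131/1250 ≈ 0.904800
step 6 [6y] zero: DF = P = 9/10 ≈ 0.900000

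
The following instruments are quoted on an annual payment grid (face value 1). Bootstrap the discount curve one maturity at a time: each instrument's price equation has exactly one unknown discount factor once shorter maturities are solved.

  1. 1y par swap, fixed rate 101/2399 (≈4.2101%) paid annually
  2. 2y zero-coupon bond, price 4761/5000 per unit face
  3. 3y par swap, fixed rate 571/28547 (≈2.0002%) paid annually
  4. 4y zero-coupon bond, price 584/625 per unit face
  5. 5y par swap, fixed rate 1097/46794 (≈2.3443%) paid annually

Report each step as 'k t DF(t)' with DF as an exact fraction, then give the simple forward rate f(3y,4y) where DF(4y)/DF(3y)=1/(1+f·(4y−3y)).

step 1 [1y] swap r/1=101/2399: DF=(1 − 101/2399·(0))/(1+101/2399) = 2399/2500 ≈ 0.959600
step 2 [2y] zero: DF = P = 4761/5000 ≈ 0.952200
step 3 [3y] swap r/1=571/28547: DF=(1 − 571/28547·(0.959600+0.952200))/(1+571/28547) = 9429/10000 ≈ 0.942900
step 4 [4y] zero: DF = P = 584/625 ≈ 0.934400
step 5 [5y] swap r/1=1097/46794: DF=(1 − 1097/46794·(0.959600+0.952200+0.942900+0.934400))/(1+1097/46794) = 8903/10000 ≈ 0.890300

1 1 2399/2500
2 2 4761/5000
3 3 9429/10000
4 4 584/625
5 5 8903/10000
f(3y,4y) = ((9429/10000)/(584/625) − 1)/(1) = 85/9344 ≈ 0.9097%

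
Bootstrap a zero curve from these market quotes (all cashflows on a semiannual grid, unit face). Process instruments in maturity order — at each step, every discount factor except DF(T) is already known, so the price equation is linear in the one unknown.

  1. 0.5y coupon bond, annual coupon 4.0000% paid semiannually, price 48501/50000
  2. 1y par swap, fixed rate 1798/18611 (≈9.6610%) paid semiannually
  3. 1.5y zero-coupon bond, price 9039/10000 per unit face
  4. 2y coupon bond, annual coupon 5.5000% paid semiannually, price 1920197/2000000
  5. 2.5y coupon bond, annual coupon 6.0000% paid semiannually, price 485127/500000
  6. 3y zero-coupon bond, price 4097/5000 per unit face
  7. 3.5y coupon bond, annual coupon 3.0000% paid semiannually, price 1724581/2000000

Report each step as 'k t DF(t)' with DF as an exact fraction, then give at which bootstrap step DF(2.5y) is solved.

1 1/2 951/1000
2 1 9101/10000
3 3/2 9039/10000
4 2 2151/2500
5 5/2 2091/2500
6 3 4097/5000
7 7/2 1543/2000
DF(2.5y) is solved at step 5

step 1 [0.5y] bond c/2=1/50: DF=(48501/50000 − 1/50·(0))/(1+1/50) = 951/1000 ≈ 0.951000
step 2 [1y] swap r/2=899/18611: DF=(1 − 899/18611·(0.951000))/(1+899/18611) = 9101/10000 ≈ 0.910100
step 3 [1.5y] zero: DF = P = 9039/10000 ≈ 0.903900
step 4 [2y] bond c/2=11/400: DF=(1920197/2000000 − 11/400·(0.951000+0.910100+0.903900))/(1+11/400) = 2151/2500 ≈ 0.860400
step 5 [2.5y] bond c/2=3/100: DF=(485127/500000 − 3/100·(0.951000+0.910100+0.903900+0.860400))/(1+3/100) = 2091/2500 ≈ 0.836400
step 6 [3y] zero: DF = P = 4097/5000 ≈ 0.819400
step 7 [3.5y] bond c/2=3/200: DF=(1724581/2000000 − 3/200·(0.951000+0.910100+0.903900+0.860400+0.836400+0.819400))/(1+3/200) = 1543/2000 ≈ 0.771500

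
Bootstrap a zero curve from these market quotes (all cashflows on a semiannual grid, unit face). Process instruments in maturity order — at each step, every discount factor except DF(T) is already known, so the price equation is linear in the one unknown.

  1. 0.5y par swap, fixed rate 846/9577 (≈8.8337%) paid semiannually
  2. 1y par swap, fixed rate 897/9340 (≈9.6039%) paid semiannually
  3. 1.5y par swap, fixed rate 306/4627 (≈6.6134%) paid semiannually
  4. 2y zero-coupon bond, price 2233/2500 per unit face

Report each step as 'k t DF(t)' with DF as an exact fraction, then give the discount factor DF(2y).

step 1 [0.5y] swap r/2=423/9577: DF=(1 − 423/9577·(0))/(1+423/9577) = 9577/10000 ≈ 0.957700
step 2 [1y] swap r/2=897/18680: DF=(1 − 897/18680·(0.957700))/(1+897/18680) = 9103/10000 ≈ 0.910300
step 3 [1.5y] swap r/2=153/4627: DF=(1 − 153/4627·(0.957700+0.910300))/(1+153/4627) = 4541/5000 ≈ 0.908200
step 4 [2y] zero: DF = P = 2233/2500 ≈ 0.893200

1 1/2 9577/10000
2 1 9103/10000
3 3/2 4541/5000
4 2 2233/2500
DF(2y) = 2233/2500 ≈ 0.893200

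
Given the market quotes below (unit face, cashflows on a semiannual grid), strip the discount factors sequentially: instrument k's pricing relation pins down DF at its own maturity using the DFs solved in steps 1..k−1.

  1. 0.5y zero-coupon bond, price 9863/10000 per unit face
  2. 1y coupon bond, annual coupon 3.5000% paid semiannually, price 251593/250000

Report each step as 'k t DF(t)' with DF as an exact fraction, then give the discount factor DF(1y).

1 1/2 9863/10000
2 1 9721/10000
DF(1y) = 9721/10000 ≈ 0.972100

step 1 [0.5y] zero: DF = P = 9863/10000 ≈ 0.986300
step 2 [1y] bond c/2=7/400: DF=(251593/250000 − 7/400·(0.986300))/(1+7/400) = 9721/10000 ≈ 0.972100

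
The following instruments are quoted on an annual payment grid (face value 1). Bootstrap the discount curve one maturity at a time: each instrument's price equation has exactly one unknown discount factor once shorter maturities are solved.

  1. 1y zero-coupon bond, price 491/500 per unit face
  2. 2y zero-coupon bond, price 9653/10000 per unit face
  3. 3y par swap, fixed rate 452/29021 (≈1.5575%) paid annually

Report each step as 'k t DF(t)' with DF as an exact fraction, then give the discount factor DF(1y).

step 1 [1y] zero: DF = P = 491/500 ≈ 0.982000
step 2 [2y] zero: DF = P = 9653/10000 ≈ 0.965300
step 3 [3y] swap r/1=452/29021: DF=(1 − 452/29021·(0.982000+0.965300))/(1+452/29021) = 2387/2500 ≈ 0.954800

1 1 491/500
2 2 9653/10000
3 3 2387/2500
DF(1y) = 491/500 ≈ 0.982000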